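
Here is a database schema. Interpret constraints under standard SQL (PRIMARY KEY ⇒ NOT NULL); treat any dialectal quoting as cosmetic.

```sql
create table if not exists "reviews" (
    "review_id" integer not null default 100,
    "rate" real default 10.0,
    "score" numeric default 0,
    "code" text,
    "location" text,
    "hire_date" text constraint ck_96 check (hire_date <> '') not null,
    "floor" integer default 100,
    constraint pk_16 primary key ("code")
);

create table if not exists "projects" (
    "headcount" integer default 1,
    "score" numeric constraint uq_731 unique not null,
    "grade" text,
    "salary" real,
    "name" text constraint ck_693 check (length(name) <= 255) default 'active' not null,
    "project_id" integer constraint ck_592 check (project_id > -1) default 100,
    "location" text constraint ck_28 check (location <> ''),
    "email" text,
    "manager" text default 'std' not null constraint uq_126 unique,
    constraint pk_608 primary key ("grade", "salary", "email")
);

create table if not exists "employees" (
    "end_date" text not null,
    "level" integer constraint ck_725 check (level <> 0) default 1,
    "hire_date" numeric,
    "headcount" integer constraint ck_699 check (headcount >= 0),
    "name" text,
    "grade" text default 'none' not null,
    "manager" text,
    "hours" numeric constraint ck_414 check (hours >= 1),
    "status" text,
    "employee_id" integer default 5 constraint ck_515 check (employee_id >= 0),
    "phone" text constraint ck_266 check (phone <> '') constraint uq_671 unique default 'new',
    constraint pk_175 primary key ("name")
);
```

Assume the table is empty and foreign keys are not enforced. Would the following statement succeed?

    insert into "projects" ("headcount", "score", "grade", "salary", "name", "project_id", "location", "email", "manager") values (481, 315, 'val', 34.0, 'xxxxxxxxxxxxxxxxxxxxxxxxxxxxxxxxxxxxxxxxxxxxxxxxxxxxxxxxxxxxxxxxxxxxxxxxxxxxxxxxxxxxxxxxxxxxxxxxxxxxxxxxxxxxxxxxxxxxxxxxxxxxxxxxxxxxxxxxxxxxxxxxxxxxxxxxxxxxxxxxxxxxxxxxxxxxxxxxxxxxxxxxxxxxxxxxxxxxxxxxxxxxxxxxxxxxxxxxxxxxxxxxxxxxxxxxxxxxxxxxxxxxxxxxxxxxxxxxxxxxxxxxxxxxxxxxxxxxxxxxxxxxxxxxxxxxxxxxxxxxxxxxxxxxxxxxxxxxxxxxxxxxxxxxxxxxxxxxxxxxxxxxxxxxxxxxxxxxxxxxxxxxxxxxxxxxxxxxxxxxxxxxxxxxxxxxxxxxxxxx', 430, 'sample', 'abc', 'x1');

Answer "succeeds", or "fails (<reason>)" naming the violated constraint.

fails (CHECK on name)

The value 'xxxxxxxxxxxxxxxxxxxxxxxxxxxxxxxxxxxxxxxxxxxxxxxxxxxxxxxxxxxxxxxxxxxxxxxxxxxxxxxxxxxxxxxxxxxxxxxxxxxxxxxxxxxxxxxxxxxxxxxxxxxxxxxxxxxxxxxxxxxxxxxxxxxxxxxxxxxxxxxxxxxxxxxxxxxxxxxxxxxxxxxxxxxxxxxxxxxxxxxxxxxxxxxxxxxxxxxxxxxxxxxxxxxxxxxxxxxxxxxxxxxxxxxxxxxxxxxxxxxxxxxxxxxxxxxxxxxxxxxxxxxxxxxxxxxxxxxxxxxxxxxxxxxxxxxxxxxxxxxxxxxxxxxxxxxxxxxxxxxxxxxxxxxxxxxxxxxxxxxxxxxxxxxxxxxxxxxxxxxxxxxxxxxxxxxxxxxxxxxx' for name violates CHECK (length(name) <= 255).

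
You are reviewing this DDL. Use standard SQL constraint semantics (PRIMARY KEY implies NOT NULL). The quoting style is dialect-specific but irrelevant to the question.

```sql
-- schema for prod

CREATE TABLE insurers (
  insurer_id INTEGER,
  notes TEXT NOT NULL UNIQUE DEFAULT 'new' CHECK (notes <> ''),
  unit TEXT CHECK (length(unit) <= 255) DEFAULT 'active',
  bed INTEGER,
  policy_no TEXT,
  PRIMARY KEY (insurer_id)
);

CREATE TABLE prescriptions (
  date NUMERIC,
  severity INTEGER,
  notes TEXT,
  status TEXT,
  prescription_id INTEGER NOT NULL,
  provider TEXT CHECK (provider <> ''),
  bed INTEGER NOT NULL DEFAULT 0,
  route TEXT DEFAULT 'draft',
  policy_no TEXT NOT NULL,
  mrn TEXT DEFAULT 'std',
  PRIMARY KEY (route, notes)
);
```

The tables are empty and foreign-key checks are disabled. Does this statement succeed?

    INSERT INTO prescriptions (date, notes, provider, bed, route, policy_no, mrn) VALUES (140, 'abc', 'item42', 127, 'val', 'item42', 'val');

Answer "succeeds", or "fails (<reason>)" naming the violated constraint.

fails (NOT NULL on prescription_id)

prescription_id is omitted from the column list and has no DEFAULT, so it would receive NULL.
But prescription_id is declared NOT NULL.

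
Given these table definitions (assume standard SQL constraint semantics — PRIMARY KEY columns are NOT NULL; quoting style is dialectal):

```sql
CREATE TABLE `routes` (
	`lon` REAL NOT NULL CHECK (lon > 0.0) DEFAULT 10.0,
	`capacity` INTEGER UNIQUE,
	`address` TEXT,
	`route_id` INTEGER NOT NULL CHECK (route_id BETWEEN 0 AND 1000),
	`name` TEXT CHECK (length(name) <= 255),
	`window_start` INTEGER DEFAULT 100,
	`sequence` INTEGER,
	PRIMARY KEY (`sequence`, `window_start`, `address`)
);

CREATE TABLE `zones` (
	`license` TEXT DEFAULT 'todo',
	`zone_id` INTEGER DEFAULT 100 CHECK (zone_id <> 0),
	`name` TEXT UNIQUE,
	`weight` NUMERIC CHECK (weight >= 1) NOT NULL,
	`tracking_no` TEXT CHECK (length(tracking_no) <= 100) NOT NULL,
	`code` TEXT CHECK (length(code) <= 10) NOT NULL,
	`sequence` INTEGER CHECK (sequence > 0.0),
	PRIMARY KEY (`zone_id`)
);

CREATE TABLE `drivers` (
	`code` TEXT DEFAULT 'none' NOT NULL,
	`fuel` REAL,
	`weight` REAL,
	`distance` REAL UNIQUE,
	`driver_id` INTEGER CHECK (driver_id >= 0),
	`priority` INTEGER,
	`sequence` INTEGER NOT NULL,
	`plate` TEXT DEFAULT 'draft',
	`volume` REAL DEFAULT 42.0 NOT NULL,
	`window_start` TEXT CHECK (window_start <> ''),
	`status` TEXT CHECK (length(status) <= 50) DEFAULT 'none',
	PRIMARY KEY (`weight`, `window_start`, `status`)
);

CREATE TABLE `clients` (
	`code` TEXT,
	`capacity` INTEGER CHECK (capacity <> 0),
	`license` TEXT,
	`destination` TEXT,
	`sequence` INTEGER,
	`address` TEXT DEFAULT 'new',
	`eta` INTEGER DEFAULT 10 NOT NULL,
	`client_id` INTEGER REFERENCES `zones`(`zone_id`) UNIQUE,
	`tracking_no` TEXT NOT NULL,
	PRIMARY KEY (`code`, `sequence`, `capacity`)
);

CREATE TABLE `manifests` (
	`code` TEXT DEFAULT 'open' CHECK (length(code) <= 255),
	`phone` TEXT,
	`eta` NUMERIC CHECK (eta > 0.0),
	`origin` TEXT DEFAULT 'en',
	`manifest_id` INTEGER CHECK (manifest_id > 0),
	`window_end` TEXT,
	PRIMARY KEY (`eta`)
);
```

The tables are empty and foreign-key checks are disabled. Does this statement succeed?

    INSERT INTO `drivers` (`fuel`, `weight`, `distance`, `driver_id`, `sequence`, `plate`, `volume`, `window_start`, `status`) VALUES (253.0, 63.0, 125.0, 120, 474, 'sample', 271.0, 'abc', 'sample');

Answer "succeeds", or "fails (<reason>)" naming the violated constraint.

NOT NULL columns: code defaults to 'none'; sequence is supplied; status is supplied; volume is supplied; weight is supplied; window_start is supplied.
CHECK constraints: 120 satisfies (driver_id >= 0); 'abc' satisfies (window_start <> ''); 'sample' satisfies (length(status) <= 50).
No constraint is violated.

succeeds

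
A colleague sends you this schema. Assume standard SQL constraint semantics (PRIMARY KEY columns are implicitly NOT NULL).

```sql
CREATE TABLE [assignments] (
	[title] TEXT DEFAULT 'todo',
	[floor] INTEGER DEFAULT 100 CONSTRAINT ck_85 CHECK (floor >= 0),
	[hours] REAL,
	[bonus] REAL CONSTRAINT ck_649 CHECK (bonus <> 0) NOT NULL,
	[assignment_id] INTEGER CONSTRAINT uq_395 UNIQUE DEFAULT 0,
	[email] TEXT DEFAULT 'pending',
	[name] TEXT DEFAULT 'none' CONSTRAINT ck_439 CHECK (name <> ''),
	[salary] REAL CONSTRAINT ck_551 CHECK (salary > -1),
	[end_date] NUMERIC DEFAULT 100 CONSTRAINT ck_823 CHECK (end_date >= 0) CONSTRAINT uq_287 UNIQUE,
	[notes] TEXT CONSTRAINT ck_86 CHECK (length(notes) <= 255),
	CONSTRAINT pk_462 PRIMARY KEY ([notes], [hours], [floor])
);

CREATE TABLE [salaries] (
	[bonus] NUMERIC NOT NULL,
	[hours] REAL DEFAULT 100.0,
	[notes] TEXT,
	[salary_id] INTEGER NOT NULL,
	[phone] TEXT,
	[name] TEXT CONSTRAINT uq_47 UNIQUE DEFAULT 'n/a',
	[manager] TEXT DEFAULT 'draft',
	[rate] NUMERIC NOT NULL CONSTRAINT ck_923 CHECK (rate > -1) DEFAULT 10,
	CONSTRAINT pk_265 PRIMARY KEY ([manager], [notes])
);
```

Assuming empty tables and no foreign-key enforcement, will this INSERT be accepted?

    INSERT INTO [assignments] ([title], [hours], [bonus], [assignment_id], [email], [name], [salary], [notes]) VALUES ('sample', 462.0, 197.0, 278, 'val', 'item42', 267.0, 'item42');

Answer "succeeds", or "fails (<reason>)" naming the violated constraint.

succeeds

NOT NULL columns: bonus is supplied; floor defaults to 100; hours is supplied; notes is supplied.
CHECK constraints: 197.0 satisfies (bonus <> 0); 'item42' satisfies (name <> ''); 267.0 satisfies (salary > -1); 'item42' satisfies (length(notes) <= 255).
No constraint is violated.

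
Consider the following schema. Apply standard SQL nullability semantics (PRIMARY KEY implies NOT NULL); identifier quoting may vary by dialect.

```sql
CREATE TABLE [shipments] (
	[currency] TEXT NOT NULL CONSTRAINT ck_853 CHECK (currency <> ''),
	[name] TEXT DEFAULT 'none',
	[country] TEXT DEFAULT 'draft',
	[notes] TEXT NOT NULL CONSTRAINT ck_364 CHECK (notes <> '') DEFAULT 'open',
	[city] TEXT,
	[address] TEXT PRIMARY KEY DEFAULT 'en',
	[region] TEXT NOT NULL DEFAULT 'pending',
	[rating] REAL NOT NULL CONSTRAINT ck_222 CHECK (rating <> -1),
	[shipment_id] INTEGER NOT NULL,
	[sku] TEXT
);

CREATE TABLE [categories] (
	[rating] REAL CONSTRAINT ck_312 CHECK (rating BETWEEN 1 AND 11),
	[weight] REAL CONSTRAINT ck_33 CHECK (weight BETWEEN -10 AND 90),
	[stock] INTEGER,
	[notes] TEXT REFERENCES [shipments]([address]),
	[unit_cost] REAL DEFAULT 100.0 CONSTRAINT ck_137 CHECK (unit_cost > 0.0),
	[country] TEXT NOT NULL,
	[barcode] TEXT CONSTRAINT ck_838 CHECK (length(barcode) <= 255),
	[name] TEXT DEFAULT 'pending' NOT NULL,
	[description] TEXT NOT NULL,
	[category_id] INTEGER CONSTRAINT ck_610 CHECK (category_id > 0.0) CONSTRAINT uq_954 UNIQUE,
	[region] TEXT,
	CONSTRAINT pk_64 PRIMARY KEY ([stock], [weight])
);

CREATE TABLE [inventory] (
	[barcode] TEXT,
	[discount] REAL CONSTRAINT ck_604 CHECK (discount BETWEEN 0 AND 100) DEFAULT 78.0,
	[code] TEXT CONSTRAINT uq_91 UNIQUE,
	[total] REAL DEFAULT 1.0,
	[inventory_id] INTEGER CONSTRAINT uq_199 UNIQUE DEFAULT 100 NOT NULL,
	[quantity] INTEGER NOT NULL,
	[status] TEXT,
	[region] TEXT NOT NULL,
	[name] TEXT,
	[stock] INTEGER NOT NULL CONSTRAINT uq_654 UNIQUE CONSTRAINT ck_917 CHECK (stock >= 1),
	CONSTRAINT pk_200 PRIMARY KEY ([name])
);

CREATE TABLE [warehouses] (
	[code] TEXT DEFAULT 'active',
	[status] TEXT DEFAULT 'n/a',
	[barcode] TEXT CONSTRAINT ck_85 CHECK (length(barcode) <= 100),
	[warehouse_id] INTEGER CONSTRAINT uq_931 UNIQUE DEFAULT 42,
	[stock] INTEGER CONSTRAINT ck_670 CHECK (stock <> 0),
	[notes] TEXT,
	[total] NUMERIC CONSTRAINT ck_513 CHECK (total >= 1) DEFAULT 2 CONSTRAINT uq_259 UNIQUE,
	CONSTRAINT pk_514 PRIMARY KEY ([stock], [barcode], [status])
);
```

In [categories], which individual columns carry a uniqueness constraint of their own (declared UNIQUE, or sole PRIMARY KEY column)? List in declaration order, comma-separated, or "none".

- rating: no UNIQUE or single-column PK constraint.
- weight: part of a composite PRIMARY KEY — only the tuple is unique, not this column on its own.
- stock: part of a composite PRIMARY KEY — only the tuple is unique, not this column on its own.
- notes: no UNIQUE or single-column PK constraint.
- unit_cost: no UNIQUE or single-column PK constraint.
- country: no UNIQUE or single-column PK constraint.
- barcode: no UNIQUE or single-column PK constraint.
- name: no UNIQUE or single-column PK constraint.
- description: no UNIQUE or single-column PK constraint.
- category_id: declared UNIQUE → unique.
- region: no UNIQUE or single-column PK constraint.

category_id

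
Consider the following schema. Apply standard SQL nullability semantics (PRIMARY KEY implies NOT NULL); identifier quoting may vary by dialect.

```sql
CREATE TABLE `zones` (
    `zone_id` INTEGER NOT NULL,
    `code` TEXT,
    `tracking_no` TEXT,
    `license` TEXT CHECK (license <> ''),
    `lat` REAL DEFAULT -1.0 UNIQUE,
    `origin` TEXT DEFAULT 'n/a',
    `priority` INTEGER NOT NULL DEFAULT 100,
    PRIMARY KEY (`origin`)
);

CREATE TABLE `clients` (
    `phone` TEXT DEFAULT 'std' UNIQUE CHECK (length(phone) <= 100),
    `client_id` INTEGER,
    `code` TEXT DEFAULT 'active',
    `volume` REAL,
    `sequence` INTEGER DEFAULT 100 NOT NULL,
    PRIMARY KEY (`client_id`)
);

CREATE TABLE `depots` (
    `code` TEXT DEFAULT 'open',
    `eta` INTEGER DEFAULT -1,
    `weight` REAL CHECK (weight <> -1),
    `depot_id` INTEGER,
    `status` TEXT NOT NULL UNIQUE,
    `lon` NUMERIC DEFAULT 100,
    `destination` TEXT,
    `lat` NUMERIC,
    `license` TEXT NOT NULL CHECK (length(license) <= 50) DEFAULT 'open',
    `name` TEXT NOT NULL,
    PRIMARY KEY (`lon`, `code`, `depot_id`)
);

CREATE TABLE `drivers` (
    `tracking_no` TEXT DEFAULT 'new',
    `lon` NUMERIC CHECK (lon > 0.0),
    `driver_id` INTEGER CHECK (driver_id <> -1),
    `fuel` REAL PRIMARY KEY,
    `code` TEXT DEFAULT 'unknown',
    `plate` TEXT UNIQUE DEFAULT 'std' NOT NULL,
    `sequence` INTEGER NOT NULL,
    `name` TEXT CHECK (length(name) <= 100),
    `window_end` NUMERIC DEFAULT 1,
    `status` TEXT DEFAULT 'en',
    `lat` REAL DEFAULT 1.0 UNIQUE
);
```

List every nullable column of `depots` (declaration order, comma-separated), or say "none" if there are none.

- code: part of the PRIMARY KEY, which implies NOT NULL → not nullable.
- eta: DEFAULT only fills an omitted column; an explicit NULL is still allowed → nullable.
- weight: CHECK does not forbid NULL (a CHECK constraint passes when its expression is NULL) → nullable.
- depot_id: part of the PRIMARY KEY, which implies NOT NULL → not nullable.
- status: declared NOT NULL → not nullable.
- lon: part of the PRIMARY KEY, which implies NOT NULL → not nullable.
- destination: no NOT NULL constraint applies → nullable.
- lat: no NOT NULL constraint applies → nullable.
- license: declared NOT NULL → not nullable.
- name: declared NOT NULL → not nullable.

eta, weight, destination, lat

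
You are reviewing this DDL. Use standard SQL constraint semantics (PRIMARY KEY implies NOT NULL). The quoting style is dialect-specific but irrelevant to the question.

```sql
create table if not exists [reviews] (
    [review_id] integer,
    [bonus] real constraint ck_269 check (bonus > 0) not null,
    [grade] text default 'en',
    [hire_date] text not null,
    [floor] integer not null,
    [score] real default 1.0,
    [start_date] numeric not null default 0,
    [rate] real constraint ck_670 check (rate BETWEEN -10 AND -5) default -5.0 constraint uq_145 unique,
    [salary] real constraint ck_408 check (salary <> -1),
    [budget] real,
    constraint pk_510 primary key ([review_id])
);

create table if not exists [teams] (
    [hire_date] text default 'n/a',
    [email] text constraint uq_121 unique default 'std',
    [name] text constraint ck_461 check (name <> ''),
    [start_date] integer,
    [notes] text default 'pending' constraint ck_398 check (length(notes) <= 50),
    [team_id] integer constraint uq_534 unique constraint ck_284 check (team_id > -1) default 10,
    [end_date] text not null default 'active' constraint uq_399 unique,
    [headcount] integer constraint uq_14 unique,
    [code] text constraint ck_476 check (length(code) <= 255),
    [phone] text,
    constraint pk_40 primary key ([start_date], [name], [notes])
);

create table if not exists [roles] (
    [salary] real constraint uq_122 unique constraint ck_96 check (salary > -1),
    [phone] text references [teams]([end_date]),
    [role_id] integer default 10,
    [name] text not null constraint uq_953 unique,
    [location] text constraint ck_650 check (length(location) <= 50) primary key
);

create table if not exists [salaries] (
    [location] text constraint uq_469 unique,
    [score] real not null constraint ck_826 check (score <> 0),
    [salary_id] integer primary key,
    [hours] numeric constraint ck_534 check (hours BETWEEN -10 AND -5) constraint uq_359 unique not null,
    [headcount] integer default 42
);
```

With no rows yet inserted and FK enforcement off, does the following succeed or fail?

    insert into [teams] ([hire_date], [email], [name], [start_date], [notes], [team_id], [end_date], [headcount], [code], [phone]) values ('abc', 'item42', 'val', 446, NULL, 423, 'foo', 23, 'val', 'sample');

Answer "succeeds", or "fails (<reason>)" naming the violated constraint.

notes is explicitly set to NULL, but notes is part of the PRIMARY KEY (implied NOT NULL).

fails (NOT NULL on notes)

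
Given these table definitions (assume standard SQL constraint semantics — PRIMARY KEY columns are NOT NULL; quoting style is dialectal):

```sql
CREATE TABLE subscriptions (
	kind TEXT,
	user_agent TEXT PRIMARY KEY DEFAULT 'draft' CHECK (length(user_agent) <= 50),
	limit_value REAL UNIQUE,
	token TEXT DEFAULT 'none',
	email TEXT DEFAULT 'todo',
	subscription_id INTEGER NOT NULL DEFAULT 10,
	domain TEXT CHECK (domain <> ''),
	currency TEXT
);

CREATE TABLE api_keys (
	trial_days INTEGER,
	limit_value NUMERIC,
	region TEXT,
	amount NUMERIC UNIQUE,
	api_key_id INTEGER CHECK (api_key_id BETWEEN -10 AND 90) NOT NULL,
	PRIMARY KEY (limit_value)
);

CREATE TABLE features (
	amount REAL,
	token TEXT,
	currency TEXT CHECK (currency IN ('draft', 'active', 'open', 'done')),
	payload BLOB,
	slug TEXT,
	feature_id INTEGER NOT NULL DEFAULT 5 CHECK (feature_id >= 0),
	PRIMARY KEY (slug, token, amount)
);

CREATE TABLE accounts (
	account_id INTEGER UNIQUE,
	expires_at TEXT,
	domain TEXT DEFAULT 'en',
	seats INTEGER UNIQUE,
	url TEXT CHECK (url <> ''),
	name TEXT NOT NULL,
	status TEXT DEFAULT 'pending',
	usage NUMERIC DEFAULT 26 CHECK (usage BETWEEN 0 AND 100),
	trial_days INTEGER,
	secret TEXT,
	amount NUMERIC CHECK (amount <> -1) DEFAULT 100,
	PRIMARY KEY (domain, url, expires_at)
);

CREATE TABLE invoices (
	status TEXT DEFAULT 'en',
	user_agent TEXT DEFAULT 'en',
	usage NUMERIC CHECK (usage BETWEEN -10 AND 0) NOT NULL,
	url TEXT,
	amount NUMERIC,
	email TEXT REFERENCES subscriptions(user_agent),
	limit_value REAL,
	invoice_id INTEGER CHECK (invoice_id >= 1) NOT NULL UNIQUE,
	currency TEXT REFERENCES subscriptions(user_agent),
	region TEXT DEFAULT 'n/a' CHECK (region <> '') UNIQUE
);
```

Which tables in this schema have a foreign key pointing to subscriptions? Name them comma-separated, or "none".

invoices

- invoices.email references subscriptions(user_agent).
- invoices.currency references subscriptions(user_agent).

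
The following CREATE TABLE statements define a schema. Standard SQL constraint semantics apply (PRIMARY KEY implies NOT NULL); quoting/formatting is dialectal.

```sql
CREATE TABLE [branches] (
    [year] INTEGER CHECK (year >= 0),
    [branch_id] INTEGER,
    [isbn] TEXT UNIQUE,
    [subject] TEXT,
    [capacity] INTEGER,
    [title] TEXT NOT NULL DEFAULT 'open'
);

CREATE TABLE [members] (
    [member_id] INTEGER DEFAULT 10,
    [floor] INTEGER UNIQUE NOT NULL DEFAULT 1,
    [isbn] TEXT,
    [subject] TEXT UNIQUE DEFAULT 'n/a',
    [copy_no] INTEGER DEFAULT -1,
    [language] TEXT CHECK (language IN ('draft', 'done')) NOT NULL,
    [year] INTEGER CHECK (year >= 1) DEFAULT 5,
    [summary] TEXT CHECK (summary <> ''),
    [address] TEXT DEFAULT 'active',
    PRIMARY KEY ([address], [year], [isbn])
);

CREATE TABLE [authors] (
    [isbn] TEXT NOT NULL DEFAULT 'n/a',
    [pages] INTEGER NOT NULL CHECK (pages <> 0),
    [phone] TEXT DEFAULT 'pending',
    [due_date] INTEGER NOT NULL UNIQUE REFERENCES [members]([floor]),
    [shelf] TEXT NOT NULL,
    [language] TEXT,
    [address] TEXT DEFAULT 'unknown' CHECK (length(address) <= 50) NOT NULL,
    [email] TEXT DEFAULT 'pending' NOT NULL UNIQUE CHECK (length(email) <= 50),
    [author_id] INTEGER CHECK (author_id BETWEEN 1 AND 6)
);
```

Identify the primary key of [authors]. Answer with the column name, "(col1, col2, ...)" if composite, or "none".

none

No column is declared PRIMARY KEY inline, and there is no table-level PRIMARY KEY clause in authors.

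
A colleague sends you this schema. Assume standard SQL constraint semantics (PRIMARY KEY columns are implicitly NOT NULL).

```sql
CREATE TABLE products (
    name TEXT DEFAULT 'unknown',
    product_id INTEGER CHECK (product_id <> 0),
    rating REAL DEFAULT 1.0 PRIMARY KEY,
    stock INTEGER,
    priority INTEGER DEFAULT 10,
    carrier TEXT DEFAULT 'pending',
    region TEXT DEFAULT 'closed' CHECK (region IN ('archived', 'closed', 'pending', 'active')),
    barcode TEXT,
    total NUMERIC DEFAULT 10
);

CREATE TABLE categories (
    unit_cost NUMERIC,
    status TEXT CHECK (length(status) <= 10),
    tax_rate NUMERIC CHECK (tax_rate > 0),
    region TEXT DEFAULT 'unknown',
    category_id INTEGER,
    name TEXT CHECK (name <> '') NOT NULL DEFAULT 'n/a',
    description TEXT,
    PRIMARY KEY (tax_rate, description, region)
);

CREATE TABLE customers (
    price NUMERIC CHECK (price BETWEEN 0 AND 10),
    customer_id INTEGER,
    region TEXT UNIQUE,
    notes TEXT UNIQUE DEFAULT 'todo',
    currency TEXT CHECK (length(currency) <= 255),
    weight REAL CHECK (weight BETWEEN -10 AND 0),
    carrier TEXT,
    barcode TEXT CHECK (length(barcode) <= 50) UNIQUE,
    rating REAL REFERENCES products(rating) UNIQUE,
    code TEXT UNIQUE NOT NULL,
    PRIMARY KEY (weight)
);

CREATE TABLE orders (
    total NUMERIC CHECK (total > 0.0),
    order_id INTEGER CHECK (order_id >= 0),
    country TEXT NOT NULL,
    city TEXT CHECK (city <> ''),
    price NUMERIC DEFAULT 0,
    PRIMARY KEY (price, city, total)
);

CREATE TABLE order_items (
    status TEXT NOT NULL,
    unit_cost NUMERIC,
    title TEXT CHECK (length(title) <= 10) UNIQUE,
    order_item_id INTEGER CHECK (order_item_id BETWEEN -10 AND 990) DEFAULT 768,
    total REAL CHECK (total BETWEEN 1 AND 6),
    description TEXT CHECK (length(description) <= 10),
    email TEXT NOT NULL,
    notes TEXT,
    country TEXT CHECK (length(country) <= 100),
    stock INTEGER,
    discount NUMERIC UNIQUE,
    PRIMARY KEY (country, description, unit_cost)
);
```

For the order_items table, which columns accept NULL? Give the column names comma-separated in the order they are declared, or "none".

title, order_item_id, total, notes, stock, discount

- status: declared NOT NULL → not nullable.
- unit_cost: part of the PRIMARY KEY, which implies NOT NULL → not nullable.
- title: CHECK does not forbid NULL (a CHECK constraint passes when its expression is NULL) → nullable.
- order_item_id: CHECK does not forbid NULL (a CHECK constraint passes when its expression is NULL) → nullable.
- total: CHECK does not forbid NULL (a CHECK constraint passes when its expression is NULL) → nullable.
- description: part of the PRIMARY KEY, which implies NOT NULL → not nullable.
- email: declared NOT NULL → not nullable.
- notes: no NOT NULL constraint applies → nullable.
- country: part of the PRIMARY KEY, which implies NOT NULL → not nullable.
- stock: no NOT NULL constraint applies → nullable.
- discount: UNIQUE does not imply NOT NULL → nullable.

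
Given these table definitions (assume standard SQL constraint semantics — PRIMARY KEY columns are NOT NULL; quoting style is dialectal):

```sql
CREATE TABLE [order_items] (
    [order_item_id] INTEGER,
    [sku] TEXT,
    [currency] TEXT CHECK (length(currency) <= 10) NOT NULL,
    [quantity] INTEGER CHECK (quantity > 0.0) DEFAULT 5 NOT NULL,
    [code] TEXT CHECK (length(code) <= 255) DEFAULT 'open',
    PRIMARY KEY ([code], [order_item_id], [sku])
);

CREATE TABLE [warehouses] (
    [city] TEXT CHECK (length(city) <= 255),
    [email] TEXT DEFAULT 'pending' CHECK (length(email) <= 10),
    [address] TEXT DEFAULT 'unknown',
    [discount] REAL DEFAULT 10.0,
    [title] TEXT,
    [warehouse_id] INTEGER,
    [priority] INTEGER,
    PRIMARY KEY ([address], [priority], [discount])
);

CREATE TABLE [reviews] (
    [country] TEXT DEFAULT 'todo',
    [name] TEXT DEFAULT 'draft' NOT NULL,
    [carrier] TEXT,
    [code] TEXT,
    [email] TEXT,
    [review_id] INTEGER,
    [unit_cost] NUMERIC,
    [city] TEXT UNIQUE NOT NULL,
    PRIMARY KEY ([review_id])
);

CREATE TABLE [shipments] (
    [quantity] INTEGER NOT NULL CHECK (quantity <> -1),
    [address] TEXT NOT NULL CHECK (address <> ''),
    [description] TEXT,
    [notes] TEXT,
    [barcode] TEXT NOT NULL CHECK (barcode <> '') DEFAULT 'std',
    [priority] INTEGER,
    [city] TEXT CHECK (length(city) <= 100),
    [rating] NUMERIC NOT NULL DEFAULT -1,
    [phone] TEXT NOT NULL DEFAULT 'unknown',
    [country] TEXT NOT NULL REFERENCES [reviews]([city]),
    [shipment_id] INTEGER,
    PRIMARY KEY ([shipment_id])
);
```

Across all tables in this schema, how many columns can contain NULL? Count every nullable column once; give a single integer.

order_items: 0 nullable (none — PK (code, order_item_id, sku) and explicit NOT NULL columns excluded).
warehouses: 4 nullable (city, email, title, warehouse_id — PK (address, priority, discount) and explicit NOT NULL columns excluded).
reviews: 5 nullable (country, carrier, code, email, unit_cost — PK (review_id) and explicit NOT NULL columns excluded).
shipments: 4 nullable (description, notes, priority, city — PK (shipment_id) and explicit NOT NULL columns excluded).
Total: 0 + 4 + 5 + 4 = 13.

13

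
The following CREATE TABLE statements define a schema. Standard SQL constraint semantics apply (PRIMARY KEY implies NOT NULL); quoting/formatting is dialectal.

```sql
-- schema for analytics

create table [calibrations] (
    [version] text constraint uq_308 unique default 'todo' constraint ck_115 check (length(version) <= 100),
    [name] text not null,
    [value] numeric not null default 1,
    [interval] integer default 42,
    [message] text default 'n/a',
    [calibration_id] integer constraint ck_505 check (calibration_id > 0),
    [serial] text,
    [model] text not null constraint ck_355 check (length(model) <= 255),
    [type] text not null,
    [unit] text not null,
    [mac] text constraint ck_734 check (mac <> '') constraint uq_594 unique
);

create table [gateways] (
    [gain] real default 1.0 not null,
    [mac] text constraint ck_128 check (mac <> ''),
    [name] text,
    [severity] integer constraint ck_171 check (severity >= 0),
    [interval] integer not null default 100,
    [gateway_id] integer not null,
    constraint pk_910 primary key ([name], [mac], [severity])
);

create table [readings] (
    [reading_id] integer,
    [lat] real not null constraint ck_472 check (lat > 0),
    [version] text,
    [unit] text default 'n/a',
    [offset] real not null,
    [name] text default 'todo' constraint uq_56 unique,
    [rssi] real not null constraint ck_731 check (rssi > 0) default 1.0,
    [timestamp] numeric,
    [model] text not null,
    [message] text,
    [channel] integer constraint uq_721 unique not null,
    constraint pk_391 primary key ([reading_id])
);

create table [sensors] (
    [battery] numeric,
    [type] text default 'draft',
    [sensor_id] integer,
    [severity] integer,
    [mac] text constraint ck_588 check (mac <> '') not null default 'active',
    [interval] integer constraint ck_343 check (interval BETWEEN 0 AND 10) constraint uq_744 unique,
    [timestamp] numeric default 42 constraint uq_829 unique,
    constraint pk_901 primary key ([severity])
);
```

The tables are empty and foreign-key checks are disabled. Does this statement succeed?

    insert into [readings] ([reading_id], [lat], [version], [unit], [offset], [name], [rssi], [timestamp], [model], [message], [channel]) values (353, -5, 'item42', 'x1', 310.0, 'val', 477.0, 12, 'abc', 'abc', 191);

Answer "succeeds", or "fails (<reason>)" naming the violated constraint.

The value -5 for lat violates CHECK (lat > 0).

fails (CHECK on lat)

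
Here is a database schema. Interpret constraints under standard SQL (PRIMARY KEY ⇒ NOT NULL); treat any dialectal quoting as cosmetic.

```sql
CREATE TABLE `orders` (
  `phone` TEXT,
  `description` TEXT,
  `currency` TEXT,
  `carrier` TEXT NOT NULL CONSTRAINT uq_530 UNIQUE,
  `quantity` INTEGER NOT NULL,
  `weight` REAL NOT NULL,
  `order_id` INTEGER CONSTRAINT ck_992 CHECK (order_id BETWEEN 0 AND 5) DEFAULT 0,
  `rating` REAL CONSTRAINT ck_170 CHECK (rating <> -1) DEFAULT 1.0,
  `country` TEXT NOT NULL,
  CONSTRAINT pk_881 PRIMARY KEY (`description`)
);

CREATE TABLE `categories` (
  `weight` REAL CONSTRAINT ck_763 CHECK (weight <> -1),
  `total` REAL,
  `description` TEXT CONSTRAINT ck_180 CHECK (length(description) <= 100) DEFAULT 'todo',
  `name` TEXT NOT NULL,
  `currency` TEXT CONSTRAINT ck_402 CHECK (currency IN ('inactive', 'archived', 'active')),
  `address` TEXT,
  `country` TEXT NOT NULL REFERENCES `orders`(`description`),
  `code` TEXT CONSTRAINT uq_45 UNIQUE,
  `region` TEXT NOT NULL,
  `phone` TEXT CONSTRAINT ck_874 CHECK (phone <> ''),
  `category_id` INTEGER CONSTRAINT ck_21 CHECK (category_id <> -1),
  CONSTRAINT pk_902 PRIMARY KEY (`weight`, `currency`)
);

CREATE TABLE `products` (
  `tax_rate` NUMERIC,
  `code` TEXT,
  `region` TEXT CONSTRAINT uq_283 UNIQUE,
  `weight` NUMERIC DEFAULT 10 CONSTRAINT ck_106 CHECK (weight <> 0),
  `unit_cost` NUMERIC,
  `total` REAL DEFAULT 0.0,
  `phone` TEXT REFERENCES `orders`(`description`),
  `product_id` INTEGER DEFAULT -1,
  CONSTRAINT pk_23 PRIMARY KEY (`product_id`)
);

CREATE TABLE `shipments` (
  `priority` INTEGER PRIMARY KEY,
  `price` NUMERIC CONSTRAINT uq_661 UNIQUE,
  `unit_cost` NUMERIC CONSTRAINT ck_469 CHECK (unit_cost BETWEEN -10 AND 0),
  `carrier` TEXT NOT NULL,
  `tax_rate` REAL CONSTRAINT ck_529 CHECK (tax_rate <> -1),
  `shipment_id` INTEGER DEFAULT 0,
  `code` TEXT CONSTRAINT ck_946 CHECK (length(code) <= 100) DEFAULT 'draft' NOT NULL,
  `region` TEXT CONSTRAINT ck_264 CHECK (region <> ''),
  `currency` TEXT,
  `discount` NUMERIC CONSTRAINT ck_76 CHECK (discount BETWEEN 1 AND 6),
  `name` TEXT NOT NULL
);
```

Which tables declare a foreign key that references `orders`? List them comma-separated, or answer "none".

- categories.country references orders(description).
- products.phone references orders(description).

categories, products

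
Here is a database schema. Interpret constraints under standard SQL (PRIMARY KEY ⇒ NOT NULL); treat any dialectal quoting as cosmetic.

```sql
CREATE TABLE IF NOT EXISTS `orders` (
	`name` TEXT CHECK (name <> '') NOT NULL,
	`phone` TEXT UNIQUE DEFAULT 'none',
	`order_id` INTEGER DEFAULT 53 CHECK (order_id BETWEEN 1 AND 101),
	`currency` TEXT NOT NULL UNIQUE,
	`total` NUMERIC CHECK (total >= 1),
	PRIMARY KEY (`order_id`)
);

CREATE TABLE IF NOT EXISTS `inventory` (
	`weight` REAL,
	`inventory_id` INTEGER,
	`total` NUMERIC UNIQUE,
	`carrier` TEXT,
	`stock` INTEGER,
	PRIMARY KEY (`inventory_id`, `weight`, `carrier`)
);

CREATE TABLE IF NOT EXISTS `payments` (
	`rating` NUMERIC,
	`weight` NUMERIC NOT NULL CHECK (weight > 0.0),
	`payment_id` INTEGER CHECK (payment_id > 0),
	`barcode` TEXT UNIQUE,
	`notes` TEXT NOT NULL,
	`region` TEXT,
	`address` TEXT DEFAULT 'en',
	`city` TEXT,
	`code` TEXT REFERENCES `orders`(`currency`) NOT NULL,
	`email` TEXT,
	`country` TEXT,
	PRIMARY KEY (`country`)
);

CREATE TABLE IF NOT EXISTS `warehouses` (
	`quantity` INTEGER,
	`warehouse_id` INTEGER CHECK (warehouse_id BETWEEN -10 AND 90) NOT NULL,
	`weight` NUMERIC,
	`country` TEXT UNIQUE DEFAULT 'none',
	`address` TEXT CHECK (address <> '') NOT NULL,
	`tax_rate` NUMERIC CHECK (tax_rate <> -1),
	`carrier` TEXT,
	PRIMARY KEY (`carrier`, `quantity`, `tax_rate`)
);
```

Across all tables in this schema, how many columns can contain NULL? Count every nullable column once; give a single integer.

13

orders: 2 nullable (phone, total — PK (order_id) and explicit NOT NULL columns excluded).
inventory: 2 nullable (total, stock — PK (inventory_id, weight, carrier) and explicit NOT NULL columns excluded).
payments: 7 nullable (rating, payment_id, barcode, region, address, city, email — PK (country) and explicit NOT NULL columns excluded).
warehouses: 2 nullable (weight, country — PK (carrier, quantity, tax_rate) and explicit NOT NULL columns excluded).
Total: 2 + 2 + 7 + 2 = 13.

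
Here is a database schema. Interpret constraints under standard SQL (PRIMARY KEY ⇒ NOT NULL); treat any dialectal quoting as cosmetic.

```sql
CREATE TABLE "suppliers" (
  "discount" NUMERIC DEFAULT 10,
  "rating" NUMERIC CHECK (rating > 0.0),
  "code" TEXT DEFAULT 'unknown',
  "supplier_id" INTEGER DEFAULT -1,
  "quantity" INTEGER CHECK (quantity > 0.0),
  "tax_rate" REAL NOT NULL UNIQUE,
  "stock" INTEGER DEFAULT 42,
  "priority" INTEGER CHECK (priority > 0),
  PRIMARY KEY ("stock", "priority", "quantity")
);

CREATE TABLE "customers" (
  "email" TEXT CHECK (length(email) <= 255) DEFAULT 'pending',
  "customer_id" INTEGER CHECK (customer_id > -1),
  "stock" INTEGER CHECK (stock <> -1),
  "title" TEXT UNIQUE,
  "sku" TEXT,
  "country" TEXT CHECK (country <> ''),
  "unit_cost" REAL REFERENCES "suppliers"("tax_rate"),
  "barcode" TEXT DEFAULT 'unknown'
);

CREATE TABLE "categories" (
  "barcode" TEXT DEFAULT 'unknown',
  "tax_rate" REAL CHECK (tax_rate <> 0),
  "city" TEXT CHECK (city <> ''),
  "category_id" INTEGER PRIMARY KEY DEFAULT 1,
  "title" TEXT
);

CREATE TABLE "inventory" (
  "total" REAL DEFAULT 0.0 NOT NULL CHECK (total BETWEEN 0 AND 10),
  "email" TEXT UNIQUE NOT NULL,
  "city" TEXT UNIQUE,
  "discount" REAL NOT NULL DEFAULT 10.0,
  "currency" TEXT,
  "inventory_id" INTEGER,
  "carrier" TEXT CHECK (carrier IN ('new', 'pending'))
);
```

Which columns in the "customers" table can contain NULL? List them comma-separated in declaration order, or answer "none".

email, customer_id, stock, title, sku, country, unit_cost, barcode

- email: CHECK does not forbid NULL (a CHECK constraint passes when its expression is NULL) → nullable.
- customer_id: CHECK does not forbid NULL (a CHECK constraint passes when its expression is NULL) → nullable.
- stock: CHECK does not forbid NULL (a CHECK constraint passes when its expression is NULL) → nullable.
- title: UNIQUE does not imply NOT NULL → nullable.
- sku: no NOT NULL constraint applies → nullable.
- country: CHECK does not forbid NULL (a CHECK constraint passes when its expression is NULL) → nullable.
- unit_cost: a foreign key column may be NULL unless separately constrained → nullable.
- barcode: DEFAULT only fills an omitted column; an explicit NULL is still allowed → nullable.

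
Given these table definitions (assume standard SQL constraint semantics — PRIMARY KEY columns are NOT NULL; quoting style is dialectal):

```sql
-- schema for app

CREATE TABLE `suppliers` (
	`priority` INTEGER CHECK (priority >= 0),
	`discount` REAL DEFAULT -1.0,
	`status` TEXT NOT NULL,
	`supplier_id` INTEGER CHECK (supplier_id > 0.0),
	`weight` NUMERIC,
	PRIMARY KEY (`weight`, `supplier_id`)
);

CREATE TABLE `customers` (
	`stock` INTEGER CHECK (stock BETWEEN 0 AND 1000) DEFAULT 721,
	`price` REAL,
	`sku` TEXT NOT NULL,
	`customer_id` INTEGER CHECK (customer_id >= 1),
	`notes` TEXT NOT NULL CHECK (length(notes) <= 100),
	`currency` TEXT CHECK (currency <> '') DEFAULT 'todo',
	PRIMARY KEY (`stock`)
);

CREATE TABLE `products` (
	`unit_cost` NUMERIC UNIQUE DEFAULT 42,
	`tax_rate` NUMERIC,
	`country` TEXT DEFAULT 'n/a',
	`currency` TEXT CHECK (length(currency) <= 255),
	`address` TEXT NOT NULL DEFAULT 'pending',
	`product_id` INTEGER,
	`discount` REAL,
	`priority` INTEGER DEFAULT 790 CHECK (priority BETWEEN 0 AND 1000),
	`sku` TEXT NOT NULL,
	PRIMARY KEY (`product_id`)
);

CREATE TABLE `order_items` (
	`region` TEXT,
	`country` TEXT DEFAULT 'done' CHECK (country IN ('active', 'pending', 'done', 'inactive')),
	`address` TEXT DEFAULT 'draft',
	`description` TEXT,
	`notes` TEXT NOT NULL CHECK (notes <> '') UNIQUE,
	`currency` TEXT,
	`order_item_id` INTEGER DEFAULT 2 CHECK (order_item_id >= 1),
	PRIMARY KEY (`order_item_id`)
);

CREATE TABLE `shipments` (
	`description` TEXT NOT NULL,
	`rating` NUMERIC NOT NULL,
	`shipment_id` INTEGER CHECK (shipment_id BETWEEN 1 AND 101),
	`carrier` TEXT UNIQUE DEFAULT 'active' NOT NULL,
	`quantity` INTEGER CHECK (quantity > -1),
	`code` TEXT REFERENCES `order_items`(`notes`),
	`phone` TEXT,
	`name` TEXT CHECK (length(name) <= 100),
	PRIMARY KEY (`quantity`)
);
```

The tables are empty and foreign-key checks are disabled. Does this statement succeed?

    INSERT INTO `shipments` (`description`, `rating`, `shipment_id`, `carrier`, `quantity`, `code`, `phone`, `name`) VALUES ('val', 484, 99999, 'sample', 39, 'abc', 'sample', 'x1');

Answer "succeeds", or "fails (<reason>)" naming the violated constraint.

fails (CHECK on shipment_id)

The value 99999 for shipment_id violates CHECK (shipment_id BETWEEN 1 AND 101).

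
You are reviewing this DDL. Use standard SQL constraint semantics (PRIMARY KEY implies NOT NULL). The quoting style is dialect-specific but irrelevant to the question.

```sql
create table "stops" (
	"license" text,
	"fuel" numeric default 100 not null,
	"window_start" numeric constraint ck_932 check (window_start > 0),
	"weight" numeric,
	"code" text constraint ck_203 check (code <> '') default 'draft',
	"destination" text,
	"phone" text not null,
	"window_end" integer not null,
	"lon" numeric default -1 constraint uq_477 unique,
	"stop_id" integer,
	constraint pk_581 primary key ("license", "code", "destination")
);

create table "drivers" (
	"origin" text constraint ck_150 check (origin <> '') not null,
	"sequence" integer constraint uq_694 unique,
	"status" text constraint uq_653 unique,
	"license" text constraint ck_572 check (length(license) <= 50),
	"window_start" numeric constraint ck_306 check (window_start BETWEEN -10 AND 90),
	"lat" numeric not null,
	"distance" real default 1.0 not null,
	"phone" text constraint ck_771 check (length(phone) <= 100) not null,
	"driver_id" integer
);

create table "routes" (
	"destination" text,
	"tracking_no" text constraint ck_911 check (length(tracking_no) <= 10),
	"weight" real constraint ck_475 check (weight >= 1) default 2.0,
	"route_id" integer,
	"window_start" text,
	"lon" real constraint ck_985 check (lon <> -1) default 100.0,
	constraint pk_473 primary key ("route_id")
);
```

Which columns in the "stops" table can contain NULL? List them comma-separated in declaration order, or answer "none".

- license: part of the PRIMARY KEY, which implies NOT NULL → not nullable.
- fuel: declared NOT NULL → not nullable.
- window_start: CHECK does not forbid NULL (a CHECK constraint passes when its expression is NULL) → nullable.
- weight: no NOT NULL constraint applies → nullable.
- code: part of the PRIMARY KEY, which implies NOT NULL → not nullable.
- destination: part of the PRIMARY KEY, which implies NOT NULL → not nullable.
- phone: declared NOT NULL → not nullable.
- window_end: declared NOT NULL → not nullable.
- lon: UNIQUE does not imply NOT NULL → nullable.
- stop_id: no NOT NULL constraint applies → nullable.

window_start, weight, lon, stop_id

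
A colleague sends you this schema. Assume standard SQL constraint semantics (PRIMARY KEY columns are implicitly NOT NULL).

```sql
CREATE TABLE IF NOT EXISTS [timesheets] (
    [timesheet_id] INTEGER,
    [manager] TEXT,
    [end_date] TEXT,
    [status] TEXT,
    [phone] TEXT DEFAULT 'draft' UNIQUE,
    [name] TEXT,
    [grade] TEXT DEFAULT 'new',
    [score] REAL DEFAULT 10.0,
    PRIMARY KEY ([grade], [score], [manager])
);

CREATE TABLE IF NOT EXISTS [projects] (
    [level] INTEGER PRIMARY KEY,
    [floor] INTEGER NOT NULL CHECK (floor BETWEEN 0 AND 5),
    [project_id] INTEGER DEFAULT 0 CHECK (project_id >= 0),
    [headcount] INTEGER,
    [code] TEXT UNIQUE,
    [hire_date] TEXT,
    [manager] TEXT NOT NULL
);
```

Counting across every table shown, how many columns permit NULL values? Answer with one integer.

timesheets: 5 nullable (timesheet_id, end_date, status, phone, name — PK (grade, score, manager) and explicit NOT NULL columns excluded).
projects: 4 nullable (project_id, headcount, code, hire_date — PK (level) and explicit NOT NULL columns excluded).
Total: 5 + 4 = 9.

9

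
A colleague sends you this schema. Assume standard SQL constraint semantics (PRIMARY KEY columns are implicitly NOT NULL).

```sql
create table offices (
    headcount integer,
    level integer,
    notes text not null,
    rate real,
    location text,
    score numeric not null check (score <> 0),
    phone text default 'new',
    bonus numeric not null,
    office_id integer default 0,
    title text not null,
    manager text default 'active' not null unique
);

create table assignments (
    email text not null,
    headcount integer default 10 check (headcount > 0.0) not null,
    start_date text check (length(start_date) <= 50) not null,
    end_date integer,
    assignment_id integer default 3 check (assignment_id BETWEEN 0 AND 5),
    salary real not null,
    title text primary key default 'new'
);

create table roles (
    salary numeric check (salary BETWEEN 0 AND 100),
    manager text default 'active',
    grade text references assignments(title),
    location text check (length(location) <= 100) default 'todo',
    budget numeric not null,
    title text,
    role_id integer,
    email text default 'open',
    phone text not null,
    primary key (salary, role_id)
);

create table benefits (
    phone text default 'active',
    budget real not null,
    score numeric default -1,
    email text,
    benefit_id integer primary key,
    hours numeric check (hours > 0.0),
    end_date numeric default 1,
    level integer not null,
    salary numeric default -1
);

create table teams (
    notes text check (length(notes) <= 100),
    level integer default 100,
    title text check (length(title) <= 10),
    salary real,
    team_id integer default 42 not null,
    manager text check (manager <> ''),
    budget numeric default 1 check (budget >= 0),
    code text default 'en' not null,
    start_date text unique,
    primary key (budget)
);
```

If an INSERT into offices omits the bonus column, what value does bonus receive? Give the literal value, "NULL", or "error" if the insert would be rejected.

error

bonus has no DEFAULT clause.
Omitting it would insert NULL, but it is declared NOT NULL, so the INSERT fails.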